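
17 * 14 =238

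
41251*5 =206255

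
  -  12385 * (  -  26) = 322010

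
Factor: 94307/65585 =5^( - 1 )*13^ ( - 1 )*1009^( - 1)*94307^1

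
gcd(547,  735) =1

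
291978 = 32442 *9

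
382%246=136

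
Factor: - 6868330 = -2^1*5^1 * 7^2*107^1 * 131^1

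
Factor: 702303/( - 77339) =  - 3^1  *7^1*53^1 * 631^1 * 77339^( - 1)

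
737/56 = 13 +9/56 = 13.16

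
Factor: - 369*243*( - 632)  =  2^3 * 3^7 * 41^1 * 79^1 = 56669544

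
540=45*12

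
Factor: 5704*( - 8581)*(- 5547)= 271503595128 = 2^3*3^1*23^1*31^1*43^2*8581^1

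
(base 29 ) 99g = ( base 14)2c06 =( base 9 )11677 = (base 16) 1EA6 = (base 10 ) 7846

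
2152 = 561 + 1591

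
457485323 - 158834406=298650917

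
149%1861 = 149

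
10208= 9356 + 852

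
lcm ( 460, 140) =3220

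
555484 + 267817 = 823301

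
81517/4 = 81517/4 = 20379.25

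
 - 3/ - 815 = 3/815 = 0.00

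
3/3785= 3/3785 = 0.00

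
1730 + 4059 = 5789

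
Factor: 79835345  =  5^1*139^1*313^1*367^1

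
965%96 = 5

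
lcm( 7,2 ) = 14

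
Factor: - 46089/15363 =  - 3^1 =- 3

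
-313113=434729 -747842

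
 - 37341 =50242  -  87583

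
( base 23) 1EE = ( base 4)31201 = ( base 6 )4001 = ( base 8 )1541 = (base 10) 865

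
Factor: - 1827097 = -19^1*23^1*37^1*113^1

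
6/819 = 2/273  =  0.01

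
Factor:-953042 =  - 2^1* 113^1*4217^1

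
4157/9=4157/9 = 461.89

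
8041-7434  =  607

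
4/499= 4/499 = 0.01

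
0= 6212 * 0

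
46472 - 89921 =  - 43449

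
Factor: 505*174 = 2^1*3^1 * 5^1*29^1*101^1 = 87870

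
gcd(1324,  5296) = 1324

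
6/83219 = 6/83219 = 0.00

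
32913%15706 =1501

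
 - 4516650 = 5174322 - 9690972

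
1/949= 1/949  =  0.00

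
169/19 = 8  +  17/19 = 8.89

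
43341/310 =43341/310 = 139.81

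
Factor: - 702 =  - 2^1*3^3*13^1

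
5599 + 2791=8390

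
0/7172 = 0 = 0.00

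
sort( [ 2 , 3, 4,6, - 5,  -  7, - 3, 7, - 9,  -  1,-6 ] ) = [ - 9,-7,-6 , - 5, - 3, - 1, 2, 3,4 , 6, 7]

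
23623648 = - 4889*( - 4832) 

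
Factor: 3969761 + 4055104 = 3^1*5^1*191^1*2801^1 = 8024865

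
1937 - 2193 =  - 256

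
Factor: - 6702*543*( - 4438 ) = 2^2* 3^2 * 7^1*181^1  *  317^1*1117^1 =16150707468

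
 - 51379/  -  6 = 51379/6 = 8563.17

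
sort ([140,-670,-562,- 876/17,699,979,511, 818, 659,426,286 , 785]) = [ - 670, -562, - 876/17,140,286,  426,511, 659,699 , 785,818,979] 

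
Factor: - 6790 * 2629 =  - 17850910 = -2^1 * 5^1*7^1*11^1*97^1 * 239^1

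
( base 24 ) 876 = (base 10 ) 4782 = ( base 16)12ae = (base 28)62m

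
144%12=0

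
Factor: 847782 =2^1*3^2*13^1*3623^1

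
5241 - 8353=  - 3112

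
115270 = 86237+29033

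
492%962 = 492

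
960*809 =776640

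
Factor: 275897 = 275897^1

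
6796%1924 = 1024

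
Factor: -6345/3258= - 2^(  -  1)*3^1*5^1*47^1* 181^( - 1)  =  -705/362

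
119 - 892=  - 773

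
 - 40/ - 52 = 10/13 = 0.77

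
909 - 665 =244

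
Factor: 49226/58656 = 24613/29328 = 2^(  -  4) * 3^(-1)*13^ ( -1)*47^( - 1)*151^1*163^1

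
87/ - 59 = -2 + 31/59 = - 1.47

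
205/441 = 205/441 = 0.46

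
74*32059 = 2372366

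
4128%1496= 1136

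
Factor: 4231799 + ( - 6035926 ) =-1804127 = -13^1 * 107^1*1297^1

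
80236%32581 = 15074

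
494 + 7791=8285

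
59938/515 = 116 + 198/515  =  116.38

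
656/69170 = 328/34585 = 0.01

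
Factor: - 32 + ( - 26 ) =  - 2^1*29^1  =  - 58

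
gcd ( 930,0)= 930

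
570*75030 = 42767100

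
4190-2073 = 2117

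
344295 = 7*49185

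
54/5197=54/5197 = 0.01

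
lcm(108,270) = 540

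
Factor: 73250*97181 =2^1*5^3*7^1*293^1 * 13883^1 =7118508250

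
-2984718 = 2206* ( - 1353)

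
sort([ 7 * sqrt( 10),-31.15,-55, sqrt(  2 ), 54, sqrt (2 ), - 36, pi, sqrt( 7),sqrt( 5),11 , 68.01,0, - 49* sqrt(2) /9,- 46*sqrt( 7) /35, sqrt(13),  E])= [ - 55, - 36,-31.15, - 49*sqrt( 2 ) /9,-46*sqrt(7)/35,0, sqrt (2) , sqrt( 2), sqrt( 5 ),sqrt( 7), E,pi, sqrt(13 ),11 , 7* sqrt( 10 ), 54, 68.01 ] 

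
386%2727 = 386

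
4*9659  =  38636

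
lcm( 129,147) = 6321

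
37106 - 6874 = 30232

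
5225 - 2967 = 2258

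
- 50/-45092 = 25/22546 = 0.00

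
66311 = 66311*1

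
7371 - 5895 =1476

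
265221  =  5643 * 47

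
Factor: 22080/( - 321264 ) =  - 2^2*3^( - 1)*5^1*97^( - 1)= - 20/291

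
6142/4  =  3071/2 =1535.50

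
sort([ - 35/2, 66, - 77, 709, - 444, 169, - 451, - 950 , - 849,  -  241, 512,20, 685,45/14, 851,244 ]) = [- 950 , - 849, - 451, - 444, -241, - 77,  -  35/2,45/14 , 20 , 66,169,244, 512,  685, 709 , 851]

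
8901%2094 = 525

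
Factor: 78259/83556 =2^(  -  2 )*3^(  -  2)*11^ ( - 1)*211^(-1)*78259^1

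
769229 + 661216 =1430445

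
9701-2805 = 6896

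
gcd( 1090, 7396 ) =2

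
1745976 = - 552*(  -  3163)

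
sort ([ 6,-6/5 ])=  [ - 6/5,6]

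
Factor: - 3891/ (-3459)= 1297/1153 = 1153^ ( - 1 )*1297^1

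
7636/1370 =5 + 393/685 = 5.57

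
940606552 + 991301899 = 1931908451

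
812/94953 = 812/94953 = 0.01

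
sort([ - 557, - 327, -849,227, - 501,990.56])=[ - 849, - 557, - 501, - 327,227,990.56] 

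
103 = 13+90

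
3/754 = 3/754 = 0.00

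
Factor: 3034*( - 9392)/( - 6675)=28495328/6675 = 2^5*3^( - 1 )*5^ ( - 2)*37^1*41^1*89^(-1) * 587^1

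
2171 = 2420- 249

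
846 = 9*94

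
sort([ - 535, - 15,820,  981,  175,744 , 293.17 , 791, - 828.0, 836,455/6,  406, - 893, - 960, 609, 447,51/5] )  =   [ - 960, - 893, - 828.0, - 535, - 15,  51/5,455/6, 175,  293.17, 406,447,  609, 744,791,  820,  836 , 981] 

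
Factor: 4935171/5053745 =3^1*5^( -1)*37^1*173^1*257^1*1010749^ ( - 1) 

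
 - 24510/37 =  - 24510/37 = - 662.43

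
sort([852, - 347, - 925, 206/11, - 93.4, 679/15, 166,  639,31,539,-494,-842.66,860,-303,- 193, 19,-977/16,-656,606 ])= [ - 925, - 842.66, - 656,-494, - 347 , - 303,-193,-93.4, - 977/16,206/11, 19, 31, 679/15, 166, 539 , 606,  639, 852,860] 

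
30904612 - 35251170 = - 4346558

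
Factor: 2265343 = 971^1 * 2333^1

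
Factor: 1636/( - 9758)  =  -2^1* 7^ ( - 1 )*17^( - 1)* 41^( - 1)*409^1  =  - 818/4879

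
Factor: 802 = 2^1*401^1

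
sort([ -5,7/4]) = [ - 5 , 7/4]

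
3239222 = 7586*427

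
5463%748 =227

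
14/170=7/85= 0.08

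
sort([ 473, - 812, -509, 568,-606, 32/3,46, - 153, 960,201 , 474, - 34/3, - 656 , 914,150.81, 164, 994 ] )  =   [ -812, - 656, - 606, - 509, - 153, - 34/3, 32/3, 46,  150.81, 164, 201, 473, 474,568 , 914 , 960, 994] 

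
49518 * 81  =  4010958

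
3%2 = 1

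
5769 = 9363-3594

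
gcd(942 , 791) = 1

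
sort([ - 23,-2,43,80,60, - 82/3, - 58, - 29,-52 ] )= [-58,-52, - 29, - 82/3,  -  23,- 2,43, 60, 80]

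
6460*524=3385040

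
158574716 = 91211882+67362834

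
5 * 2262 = 11310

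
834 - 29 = 805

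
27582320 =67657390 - 40075070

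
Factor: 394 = 2^1*197^1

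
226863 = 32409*7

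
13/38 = 13/38 = 0.34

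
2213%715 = 68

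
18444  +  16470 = 34914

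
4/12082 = 2/6041 = 0.00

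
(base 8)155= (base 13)85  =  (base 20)59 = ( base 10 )109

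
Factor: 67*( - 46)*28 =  - 2^3*7^1 * 23^1*67^1 =- 86296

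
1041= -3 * (- 347)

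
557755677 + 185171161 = 742926838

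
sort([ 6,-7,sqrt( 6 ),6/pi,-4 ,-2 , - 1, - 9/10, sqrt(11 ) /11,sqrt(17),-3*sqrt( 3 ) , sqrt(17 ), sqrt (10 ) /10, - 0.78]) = [ - 7 , - 3 * sqrt( 3 ), - 4  ,-2, - 1 , - 9/10,-0.78,sqrt( 11 ) /11, sqrt( 10 )/10,6/pi,sqrt( 6 ), sqrt (17),sqrt( 17 ), 6 ]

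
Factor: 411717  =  3^1*137239^1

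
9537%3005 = 522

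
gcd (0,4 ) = 4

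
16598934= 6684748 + 9914186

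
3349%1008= 325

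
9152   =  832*11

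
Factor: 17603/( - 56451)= - 29/93 = - 3^(-1)*29^1*31^ ( - 1)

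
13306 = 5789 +7517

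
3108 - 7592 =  - 4484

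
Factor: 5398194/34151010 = 899699/5691835  =  5^( - 1)*197^1*4567^1*1138367^(-1 ) 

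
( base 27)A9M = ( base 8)16603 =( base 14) 2A79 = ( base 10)7555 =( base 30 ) 8BP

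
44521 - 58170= - 13649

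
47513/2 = 23756 + 1/2 = 23756.50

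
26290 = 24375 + 1915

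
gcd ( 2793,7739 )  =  1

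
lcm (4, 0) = 0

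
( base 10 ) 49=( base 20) 29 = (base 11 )45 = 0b110001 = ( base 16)31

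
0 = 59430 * 0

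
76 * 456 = 34656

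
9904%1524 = 760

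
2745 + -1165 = 1580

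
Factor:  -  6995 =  - 5^1*1399^1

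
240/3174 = 40/529 =0.08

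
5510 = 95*58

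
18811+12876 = 31687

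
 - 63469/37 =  - 63469/37 = -1715.38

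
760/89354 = 380/44677 = 0.01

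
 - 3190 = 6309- 9499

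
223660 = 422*530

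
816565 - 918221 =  - 101656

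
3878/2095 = 1+1783/2095 = 1.85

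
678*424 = 287472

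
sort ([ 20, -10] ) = [ - 10,20]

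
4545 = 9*505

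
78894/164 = 39447/82=481.06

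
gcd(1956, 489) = 489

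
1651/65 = 127/5  =  25.40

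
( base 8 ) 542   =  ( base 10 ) 354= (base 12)256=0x162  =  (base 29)c6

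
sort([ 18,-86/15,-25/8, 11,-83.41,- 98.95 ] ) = [ - 98.95, -83.41, - 86/15, - 25/8, 11,18 ] 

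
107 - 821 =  - 714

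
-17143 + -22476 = -39619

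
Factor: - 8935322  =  -2^1 *11^1*179^1 * 2269^1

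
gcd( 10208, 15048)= 88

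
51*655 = 33405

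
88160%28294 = 3278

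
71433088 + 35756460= 107189548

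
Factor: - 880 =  - 2^4*5^1*11^1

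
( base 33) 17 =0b101000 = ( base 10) 40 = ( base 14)2C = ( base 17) 26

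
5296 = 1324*4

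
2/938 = 1/469 = 0.00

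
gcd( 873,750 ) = 3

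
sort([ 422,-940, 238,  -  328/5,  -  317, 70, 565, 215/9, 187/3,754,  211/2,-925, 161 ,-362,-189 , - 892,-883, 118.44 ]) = [ - 940, - 925, - 892 , -883, - 362,  -  317,-189,  -  328/5,215/9 , 187/3,70,211/2, 118.44,161, 238 , 422,565, 754 ] 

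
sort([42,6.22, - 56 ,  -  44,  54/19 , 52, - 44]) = [ - 56,- 44,-44,54/19, 6.22, 42, 52]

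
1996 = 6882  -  4886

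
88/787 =88/787=0.11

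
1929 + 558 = 2487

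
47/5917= 47/5917 = 0.01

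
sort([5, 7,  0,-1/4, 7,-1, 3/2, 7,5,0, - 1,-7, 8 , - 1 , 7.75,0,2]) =[-7, - 1, - 1, - 1,-1/4, 0, 0,  0,3/2, 2, 5, 5, 7 , 7,7 , 7.75,8 ]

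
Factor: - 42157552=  - 2^4*17^1 * 154991^1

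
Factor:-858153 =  - 3^1 * 23^1 * 12437^1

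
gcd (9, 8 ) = 1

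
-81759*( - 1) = 81759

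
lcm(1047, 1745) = 5235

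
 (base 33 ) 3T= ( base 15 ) 88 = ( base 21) 62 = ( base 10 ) 128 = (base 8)200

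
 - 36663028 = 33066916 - 69729944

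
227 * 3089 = 701203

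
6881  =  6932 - 51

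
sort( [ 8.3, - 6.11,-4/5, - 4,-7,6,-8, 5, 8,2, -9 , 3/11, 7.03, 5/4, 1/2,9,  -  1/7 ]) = [ - 9, - 8, - 7,-6.11, - 4, - 4/5,-1/7, 3/11, 1/2 , 5/4,2, 5, 6, 7.03, 8, 8.3, 9]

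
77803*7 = 544621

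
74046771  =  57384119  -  -16662652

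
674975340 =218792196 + 456183144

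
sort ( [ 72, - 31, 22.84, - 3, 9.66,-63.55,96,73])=[ - 63.55, - 31, - 3,9.66,22.84,72,  73,96] 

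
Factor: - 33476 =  - 2^2*8369^1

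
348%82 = 20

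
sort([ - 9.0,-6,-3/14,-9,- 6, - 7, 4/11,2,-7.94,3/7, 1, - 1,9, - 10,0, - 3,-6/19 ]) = [-10, -9.0,-9,-7.94,  -  7, -6, - 6,-3,-1 ,-6/19,-3/14,  0,4/11,3/7,1,  2, 9]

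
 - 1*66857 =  - 66857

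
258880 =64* 4045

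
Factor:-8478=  - 2^1 * 3^3*157^1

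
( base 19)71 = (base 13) A4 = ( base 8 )206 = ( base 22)62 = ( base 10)134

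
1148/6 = 191  +  1/3 = 191.33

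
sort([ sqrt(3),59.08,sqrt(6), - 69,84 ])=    [  -  69,  sqrt( 3),sqrt(6),59.08,84]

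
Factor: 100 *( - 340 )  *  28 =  - 2^6  *5^3 *7^1*17^1 = -952000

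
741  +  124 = 865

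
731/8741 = 731/8741=0.08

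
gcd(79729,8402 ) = 1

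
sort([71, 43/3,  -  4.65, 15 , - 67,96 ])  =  [-67, - 4.65,43/3,15,71, 96]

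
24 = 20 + 4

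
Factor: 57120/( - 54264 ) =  - 2^2 *5^1 * 19^ (  -  1) = -20/19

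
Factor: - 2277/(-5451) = 33/79 = 3^1*11^1 * 79^( - 1)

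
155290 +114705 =269995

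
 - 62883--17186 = - 45697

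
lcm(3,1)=3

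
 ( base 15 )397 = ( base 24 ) 1a1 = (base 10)817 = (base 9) 1107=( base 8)1461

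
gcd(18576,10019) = 43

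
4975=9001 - 4026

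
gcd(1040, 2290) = 10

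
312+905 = 1217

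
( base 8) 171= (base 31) 3s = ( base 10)121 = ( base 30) 41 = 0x79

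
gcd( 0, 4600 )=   4600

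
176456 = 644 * 274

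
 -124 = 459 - 583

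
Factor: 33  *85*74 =2^1*3^1*5^1*11^1*17^1*37^1 = 207570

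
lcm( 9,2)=18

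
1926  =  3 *642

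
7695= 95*81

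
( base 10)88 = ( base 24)3G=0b1011000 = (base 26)3a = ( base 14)64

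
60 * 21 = 1260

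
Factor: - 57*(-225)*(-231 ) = -2962575 = -3^4*5^2*7^1*11^1*19^1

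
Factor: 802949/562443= 3^( - 1)*251^1*457^1*26783^(  -  1) = 114707/80349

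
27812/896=6953/224 =31.04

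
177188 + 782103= 959291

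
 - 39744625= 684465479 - 724210104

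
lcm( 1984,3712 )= 115072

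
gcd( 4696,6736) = 8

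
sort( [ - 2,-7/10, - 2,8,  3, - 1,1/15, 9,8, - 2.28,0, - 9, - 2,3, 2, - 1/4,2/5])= [-9,-2.28,-2, - 2 , - 2, - 1, - 7/10, - 1/4, 0,1/15,2/5, 2,3, 3,8, 8,9]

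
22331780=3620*6169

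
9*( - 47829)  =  -430461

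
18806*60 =1128360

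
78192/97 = 78192/97=   806.10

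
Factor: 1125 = 3^2*5^3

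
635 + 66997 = 67632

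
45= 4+41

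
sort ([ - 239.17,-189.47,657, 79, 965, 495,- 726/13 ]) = [ - 239.17, - 189.47 , - 726/13  ,  79,495 , 657, 965]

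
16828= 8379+8449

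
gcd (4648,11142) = 2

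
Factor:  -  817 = -19^1*43^1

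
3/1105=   3/1105 = 0.00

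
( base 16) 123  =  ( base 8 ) 443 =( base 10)291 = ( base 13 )195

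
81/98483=81/98483 =0.00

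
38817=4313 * 9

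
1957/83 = 1957/83 = 23.58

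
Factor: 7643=7643^1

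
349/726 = 349/726 = 0.48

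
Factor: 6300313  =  6300313^1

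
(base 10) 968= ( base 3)1022212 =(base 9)1285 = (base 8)1710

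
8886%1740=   186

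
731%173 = 39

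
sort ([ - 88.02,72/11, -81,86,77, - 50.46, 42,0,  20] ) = [ - 88.02, - 81, - 50.46, 0,72/11, 20,42,77, 86]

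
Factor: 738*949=700362 = 2^1*3^2*13^1*41^1*73^1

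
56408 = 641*88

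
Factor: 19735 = 5^1 * 3947^1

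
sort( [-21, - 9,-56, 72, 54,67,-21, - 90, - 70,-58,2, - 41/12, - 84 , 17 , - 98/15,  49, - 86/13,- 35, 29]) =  [ - 90, - 84, - 70,- 58, - 56, - 35, - 21, - 21, - 9, - 86/13, - 98/15, - 41/12, 2 , 17,29, 49, 54,  67,72 ]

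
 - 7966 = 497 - 8463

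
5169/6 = 861  +  1/2 = 861.50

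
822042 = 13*63234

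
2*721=1442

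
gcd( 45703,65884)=7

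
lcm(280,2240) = 2240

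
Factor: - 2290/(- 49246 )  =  1145/24623=5^1*229^1*24623^(  -  1)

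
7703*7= 53921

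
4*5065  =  20260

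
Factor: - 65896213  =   - 65896213^1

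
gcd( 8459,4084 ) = 1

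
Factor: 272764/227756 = 19^1 *37^1*587^ ( - 1 )  =  703/587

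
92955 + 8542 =101497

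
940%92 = 20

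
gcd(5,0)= 5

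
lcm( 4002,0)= 0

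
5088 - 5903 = - 815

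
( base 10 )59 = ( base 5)214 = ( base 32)1R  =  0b111011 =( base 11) 54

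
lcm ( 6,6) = 6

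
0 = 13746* 0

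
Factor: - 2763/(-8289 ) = 3^ ( -1) = 1/3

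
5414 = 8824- 3410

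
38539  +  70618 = 109157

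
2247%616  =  399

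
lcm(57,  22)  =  1254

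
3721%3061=660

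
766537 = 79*9703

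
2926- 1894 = 1032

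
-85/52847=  - 1 + 52762/52847 = - 0.00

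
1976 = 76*26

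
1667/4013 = 1667/4013=0.42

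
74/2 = 37 = 37.00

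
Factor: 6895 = 5^1 * 7^1*197^1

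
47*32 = 1504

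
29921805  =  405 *73881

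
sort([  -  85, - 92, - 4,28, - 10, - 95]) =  [  -  95, - 92, -85, - 10,-4,  28]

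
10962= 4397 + 6565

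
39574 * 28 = 1108072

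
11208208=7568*1481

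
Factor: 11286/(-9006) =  - 3^2 *11^1*79^( - 1) =- 99/79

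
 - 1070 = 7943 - 9013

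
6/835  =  6/835=0.01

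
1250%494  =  262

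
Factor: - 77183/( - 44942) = 79/46 = 2^( - 1 )*23^( - 1 )*79^1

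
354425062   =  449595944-95170882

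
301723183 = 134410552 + 167312631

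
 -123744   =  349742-473486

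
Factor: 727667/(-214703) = - 53^(- 1)*4051^( - 1)*727667^1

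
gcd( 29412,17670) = 114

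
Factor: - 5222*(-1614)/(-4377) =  - 2809436/1459 =- 2^2*7^1*269^1*373^1*1459^(-1)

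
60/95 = 12/19  =  0.63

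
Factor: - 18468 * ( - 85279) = 1574932572  =  2^2 * 3^5*19^1 * 107^1  *  797^1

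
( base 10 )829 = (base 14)433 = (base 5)11304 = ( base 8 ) 1475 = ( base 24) 1AD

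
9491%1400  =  1091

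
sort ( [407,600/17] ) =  [ 600/17, 407]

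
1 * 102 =102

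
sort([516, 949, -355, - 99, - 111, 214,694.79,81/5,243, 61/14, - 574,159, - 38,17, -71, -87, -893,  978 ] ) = [ -893, -574, - 355,-111, - 99, - 87, - 71, - 38,  61/14, 81/5, 17, 159, 214,243, 516,  694.79, 949 , 978]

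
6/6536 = 3/3268 = 0.00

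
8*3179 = 25432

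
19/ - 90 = -1 + 71/90 = - 0.21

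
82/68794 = 41/34397 = 0.00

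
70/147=10/21 = 0.48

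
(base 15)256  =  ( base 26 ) KB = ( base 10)531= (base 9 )650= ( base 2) 1000010011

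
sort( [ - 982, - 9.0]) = [-982,-9.0]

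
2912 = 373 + 2539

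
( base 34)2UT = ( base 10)3361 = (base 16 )D21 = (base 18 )A6D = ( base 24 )5K1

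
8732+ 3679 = 12411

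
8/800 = 1/100 = 0.01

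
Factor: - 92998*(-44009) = 4092748982 = 2^1 * 7^1*6287^1*46499^1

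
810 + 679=1489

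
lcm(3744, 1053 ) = 33696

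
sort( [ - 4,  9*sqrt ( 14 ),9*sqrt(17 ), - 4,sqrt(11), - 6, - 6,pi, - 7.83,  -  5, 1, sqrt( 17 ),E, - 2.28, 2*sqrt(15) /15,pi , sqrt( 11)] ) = [-7.83, - 6, - 6, - 5, - 4, - 4,  -  2.28, 2*sqrt(15 ) /15, 1, E, pi, pi , sqrt( 11 ), sqrt(11), sqrt(17 ),9*sqrt( 14 ), 9*sqrt(17 )]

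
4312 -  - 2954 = 7266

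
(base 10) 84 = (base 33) 2I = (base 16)54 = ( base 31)2m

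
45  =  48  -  3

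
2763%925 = 913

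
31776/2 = 15888 = 15888.00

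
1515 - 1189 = 326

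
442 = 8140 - 7698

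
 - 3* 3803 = - 11409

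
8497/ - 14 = -607 + 1/14 = - 606.93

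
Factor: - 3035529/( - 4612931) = 3^3*7^1*16061^1*4612931^(-1 ) 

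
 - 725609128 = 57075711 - 782684839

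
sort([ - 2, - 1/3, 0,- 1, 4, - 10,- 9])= [-10, -9,  -  2, -1, - 1/3, 0, 4]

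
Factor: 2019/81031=3^1*673^1*81031^( - 1 )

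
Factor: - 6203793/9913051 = - 3^1*17^1* 103^1 * 1181^1*9913051^ (  -  1)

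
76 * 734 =55784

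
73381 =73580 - 199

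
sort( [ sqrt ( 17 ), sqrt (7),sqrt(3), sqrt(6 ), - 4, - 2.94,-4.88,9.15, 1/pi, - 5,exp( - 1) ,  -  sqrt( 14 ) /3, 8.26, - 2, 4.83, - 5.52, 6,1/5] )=[-5.52,-5, - 4.88, - 4, -2.94,-2, - sqrt(  14 ) /3 , 1/5,  1/pi,exp( - 1 ),  sqrt(3 ) , sqrt( 6 ),  sqrt(7 ),  sqrt(17), 4.83,6 , 8.26 , 9.15]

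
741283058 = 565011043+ 176272015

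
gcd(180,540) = 180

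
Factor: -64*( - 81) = 2^6*3^4 = 5184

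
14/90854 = 7/45427 = 0.00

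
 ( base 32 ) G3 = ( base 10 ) 515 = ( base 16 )203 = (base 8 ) 1003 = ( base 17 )1D5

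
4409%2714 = 1695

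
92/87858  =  46/43929 = 0.00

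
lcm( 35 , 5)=35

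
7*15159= 106113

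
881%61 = 27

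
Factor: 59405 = 5^1*109^2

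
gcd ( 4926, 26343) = 3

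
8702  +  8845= 17547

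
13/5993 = 1/461 = 0.00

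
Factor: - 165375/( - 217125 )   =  147/193=3^1*7^2* 193^( - 1)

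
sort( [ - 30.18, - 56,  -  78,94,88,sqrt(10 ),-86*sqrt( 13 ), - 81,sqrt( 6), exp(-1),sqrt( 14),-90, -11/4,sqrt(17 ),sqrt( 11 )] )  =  [ - 86*sqrt( 13), - 90,-81, - 78, -56, - 30.18,- 11/4,exp(  -  1 ),sqrt(6 ), sqrt( 10), sqrt(11 ) , sqrt( 14),sqrt( 17), 88, 94]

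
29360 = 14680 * 2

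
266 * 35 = 9310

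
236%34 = 32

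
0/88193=0 = 0.00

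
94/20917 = 94/20917 = 0.00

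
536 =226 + 310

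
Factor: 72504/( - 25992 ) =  - 53/19 = - 19^(- 1)*53^1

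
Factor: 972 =2^2*3^5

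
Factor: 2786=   2^1*7^1*199^1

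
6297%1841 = 774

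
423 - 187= 236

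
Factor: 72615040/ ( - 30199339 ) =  - 2^7*5^1*83^1*1367^1 * 30199339^( - 1)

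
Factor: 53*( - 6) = -318 = - 2^1*3^1*53^1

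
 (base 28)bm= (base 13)1c5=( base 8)512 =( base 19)h7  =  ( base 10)330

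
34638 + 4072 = 38710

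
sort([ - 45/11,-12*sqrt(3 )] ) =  [ - 12 * sqrt ( 3 ),-45/11 ]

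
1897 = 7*271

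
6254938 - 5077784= 1177154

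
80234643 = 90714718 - 10480075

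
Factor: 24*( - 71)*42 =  - 71568  =  - 2^4*3^2* 7^1*71^1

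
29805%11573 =6659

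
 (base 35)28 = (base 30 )2i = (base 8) 116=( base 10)78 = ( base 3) 2220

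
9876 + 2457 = 12333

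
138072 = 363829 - 225757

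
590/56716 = 295/28358  =  0.01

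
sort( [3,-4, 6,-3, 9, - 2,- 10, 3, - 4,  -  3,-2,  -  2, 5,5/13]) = [-10, - 4, - 4,-3, - 3 ,-2, - 2,-2,  5/13,  3,  3,  5,6,  9 ] 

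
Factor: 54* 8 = 2^4*3^3 = 432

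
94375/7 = 13482+1/7  =  13482.14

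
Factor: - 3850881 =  - 3^1*29^1*44263^1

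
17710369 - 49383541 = -31673172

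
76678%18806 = 1454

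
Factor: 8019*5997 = 3^7*11^1*1999^1= 48089943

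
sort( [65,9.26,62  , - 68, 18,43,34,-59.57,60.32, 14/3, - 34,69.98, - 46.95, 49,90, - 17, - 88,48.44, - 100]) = [-100, - 88,-68, -59.57, - 46.95 , - 34, - 17,14/3,9.26,18,34,43,48.44,  49, 60.32,62, 65, 69.98,90]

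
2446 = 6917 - 4471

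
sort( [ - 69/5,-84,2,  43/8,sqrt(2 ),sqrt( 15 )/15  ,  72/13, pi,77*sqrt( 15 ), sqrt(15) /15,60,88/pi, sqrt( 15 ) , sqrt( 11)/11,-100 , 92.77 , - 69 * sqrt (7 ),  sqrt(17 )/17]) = [  -  69*sqrt(7 ),-100, - 84 ,  -  69/5,sqrt(17)/17,  sqrt( 15)/15,  sqrt( 15)/15, sqrt (11)/11,  sqrt(2 ), 2,  pi,sqrt( 15), 43/8, 72/13 , 88/pi , 60 , 92.77, 77*sqrt(15 )]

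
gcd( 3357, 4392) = 9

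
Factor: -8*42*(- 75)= 2^4*3^2*5^2*7^1 = 25200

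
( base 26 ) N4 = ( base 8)1132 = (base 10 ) 602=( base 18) 1f8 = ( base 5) 4402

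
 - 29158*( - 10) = 291580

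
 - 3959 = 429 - 4388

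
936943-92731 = 844212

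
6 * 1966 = 11796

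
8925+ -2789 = 6136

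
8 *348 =2784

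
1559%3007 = 1559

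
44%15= 14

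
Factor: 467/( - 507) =  -  3^( - 1 )*13^( - 2 )*467^1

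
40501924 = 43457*932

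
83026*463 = 38441038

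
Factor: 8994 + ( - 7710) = 1284 = 2^2*3^1*107^1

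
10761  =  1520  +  9241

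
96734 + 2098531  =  2195265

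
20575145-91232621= - 70657476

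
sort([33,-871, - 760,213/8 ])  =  [ - 871, - 760,213/8, 33]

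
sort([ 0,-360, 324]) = [- 360, 0, 324] 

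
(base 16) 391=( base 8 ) 1621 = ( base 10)913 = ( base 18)2ed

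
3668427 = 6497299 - 2828872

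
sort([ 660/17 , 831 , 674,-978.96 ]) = [-978.96, 660/17, 674,831]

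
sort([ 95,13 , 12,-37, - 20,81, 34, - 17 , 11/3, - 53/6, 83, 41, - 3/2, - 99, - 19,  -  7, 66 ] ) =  [- 99, - 37,-20, - 19, - 17, - 53/6, - 7, - 3/2,11/3, 12, 13, 34, 41 , 66,81,83, 95 ] 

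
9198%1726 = 568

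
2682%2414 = 268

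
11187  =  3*3729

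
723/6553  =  723/6553=0.11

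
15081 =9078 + 6003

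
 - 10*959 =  - 9590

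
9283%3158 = 2967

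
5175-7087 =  - 1912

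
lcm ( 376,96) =4512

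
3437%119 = 105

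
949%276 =121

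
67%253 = 67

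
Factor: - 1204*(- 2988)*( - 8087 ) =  - 29093403024 = -2^4*3^2 * 7^1*43^1*83^1*8087^1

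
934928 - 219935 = 714993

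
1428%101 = 14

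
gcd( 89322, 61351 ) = 1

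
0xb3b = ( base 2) 101100111011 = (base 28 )3IJ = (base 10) 2875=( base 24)4NJ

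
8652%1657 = 367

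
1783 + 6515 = 8298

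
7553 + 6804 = 14357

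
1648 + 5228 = 6876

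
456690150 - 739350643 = -282660493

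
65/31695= 13/6339 = 0.00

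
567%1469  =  567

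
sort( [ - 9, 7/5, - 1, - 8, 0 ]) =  [ - 9,-8, - 1,0,7/5] 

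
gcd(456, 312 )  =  24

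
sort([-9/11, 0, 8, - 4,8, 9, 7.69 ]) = [  -  4, - 9/11, 0, 7.69, 8, 8, 9 ]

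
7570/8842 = 3785/4421 = 0.86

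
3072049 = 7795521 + -4723472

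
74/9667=74/9667 = 0.01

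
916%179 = 21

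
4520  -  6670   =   - 2150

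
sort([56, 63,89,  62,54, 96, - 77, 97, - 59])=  [ - 77, - 59, 54, 56,62,63,89,96, 97 ] 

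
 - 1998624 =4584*(- 436)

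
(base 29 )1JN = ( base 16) 587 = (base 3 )1221102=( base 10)1415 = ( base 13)84B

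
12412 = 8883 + 3529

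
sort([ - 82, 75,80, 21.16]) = [ - 82,21.16, 75, 80 ] 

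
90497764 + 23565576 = 114063340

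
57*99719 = 5683983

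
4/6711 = 4/6711 = 0.00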